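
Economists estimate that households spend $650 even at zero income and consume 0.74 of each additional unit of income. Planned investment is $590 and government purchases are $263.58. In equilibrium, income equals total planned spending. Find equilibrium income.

Y = C + I + G = 650 + 0.74Y + 590 + 263.58
Y − 0.74Y = 1503.58
0.26Y = 1503.58, so Y = 1503.58/0.26 = 5783

Y = 5783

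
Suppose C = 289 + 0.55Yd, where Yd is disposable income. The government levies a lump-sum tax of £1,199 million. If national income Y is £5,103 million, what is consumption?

C = 2436.2

Yd = Y − T = 5103 − 1199 = 3904
C = 289 + 0.55(3904) = 289 + 2147.2 = 2436.2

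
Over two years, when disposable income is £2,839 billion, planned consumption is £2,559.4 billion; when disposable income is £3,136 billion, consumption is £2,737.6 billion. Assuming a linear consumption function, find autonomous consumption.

MPC = ΔC/ΔY = (2737.6 − 2559.4)/(3136 − 2839) = 178.2/297 = 0.6
a = C − MPC·Y = 2559.4 − 0.6(2839) = 2559.4 − 1703.4 = 856

a = 856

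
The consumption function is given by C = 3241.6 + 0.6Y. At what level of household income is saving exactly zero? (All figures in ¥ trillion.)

At break-even, C = Y: 3241.6 + 0.6Y = Y
0.4Y = 3241.6, so Y = 3241.6/0.4 = 8104

Y = 8104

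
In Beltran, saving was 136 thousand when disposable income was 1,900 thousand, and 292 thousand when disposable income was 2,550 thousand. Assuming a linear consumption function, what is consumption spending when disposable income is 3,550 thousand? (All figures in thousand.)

C = 3018

MPS = ΔS/ΔY = (292 − 136)/(2550 − 1900) = 156/650 = 0.24
MPC = 1 − MPS = 0.76
Autonomous saving = 136 − 0.24(1900) = -320, so a = 320
C = 320 + 0.76(3550) = 320 + 2698 = 3018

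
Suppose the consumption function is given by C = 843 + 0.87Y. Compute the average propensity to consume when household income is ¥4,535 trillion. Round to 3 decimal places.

C = 843 + 0.87(4535) = 4788.45
APC = C/Y = 4788.45/4535 = 1.056

APC = 1.056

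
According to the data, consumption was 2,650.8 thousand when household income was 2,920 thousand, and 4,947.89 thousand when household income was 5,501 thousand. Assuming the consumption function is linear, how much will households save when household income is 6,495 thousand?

MPC = (4947.89 − 2650.8)/(5501 − 2920) = 2297.09/2581 = 0.89
a = 2650.8 − 0.89(2920) = 2650.8 − 2598.8 = 52
C = 52 + 0.89(6495) = 5832.55
S = 6495 − 5832.55 = 662.45

S = 662.45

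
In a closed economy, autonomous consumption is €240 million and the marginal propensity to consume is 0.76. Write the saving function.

S = -240 + 0.24Y

S = Y − C = Y − (240 + 0.76Y) = -240 + (1 − 0.76)Y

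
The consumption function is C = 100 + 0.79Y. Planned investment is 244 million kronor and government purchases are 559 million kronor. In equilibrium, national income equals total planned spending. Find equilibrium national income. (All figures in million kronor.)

Y = C + I + G = 100 + 0.79Y + 244 + 559
Y − 0.79Y = 903
0.21Y = 903, so Y = 903/0.21 = 4300

Y = 4300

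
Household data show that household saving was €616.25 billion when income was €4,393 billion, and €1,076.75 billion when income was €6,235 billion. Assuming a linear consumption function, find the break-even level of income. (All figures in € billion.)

MPS = ΔS/ΔY = (1076.75 − 616.25)/(6235 − 4393) = 460.5/1842 = 0.25
MPC = 1 − MPS = 0.75
From S(4393) = 616.25: −a + 0.25(4393) = 616.25, so a = 1098.25 − 616.25 = 482
Break-even (S = 0): Y = a/MPS = 482/0.25 = 1928

Y = 1928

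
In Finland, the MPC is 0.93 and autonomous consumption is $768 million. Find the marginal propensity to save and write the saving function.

MPS = 0.07; S = -768 + 0.07Y

MPS = 1 − MPC = 1 − 0.93 = 0.07
S = Y − C = -768 + 0.07Y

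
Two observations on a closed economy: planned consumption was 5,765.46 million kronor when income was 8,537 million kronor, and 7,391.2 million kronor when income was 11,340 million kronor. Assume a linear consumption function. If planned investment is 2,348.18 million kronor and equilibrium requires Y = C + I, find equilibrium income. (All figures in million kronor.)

Y = 7529

MPC = (7391.2 − 5765.46)/(11340 − 8537) = 1625.74/2803 = 0.58
a = 5765.46 − 0.58(8537) = 814
Equilibrium: Y = 814 + 0.58Y + 2348.18
0.42Y = 3162.18, so Y = 3162.18/0.42 = 7529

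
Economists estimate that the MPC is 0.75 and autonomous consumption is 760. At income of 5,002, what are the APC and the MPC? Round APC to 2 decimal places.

APC = 0.90; MPC = 0.75

MPC = 0.75 (the slope of the consumption function)
C = 760 + 0.75(5002) = 4511.5, so APC = 4511.5/5002 = 0.90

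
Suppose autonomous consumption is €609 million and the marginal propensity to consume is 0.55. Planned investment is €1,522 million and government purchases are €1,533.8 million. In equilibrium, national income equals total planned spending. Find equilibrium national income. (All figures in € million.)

Y = C + I + G = 609 + 0.55Y + 1522 + 1533.8
Y − 0.55Y = 3664.8
0.45Y = 3664.8, so Y = 3664.8/0.45 = 8144

Y = 8144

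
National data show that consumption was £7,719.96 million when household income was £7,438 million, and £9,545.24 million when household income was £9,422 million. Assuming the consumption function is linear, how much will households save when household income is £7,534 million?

MPC = (9545.24 − 7719.96)/(9422 − 7438) = 1825.28/1984 = 0.92
a = 7719.96 − 0.92(7438) = 7719.96 − 6842.96 = 877
C = 877 + 0.92(7534) = 7808.28
S = 7534 − 7808.28 = -274.28

S = -274.28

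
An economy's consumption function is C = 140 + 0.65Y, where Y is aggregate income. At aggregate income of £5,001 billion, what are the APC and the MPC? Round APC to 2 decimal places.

APC = 0.68; MPC = 0.65

MPC = 0.65 (the slope of the consumption function)
C = 140 + 0.65(5001) = 3390.65, so APC = 3390.65/5001 = 0.68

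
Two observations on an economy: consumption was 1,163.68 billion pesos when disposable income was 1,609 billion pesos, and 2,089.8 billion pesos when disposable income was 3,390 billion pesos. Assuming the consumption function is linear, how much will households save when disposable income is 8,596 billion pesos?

S = 3799.08

MPC = (2089.8 − 1163.68)/(3390 − 1609) = 926.12/1781 = 0.52
a = 1163.68 − 0.52(1609) = 1163.68 − 836.68 = 327
C = 327 + 0.52(8596) = 4796.92
S = 8596 − 4796.92 = 3799.08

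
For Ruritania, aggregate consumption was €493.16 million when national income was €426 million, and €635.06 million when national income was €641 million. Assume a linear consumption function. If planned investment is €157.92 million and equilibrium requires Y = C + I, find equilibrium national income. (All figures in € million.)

Y = 1088

MPC = (635.06 − 493.16)/(641 − 426) = 141.9/215 = 0.66
a = 493.16 − 0.66(426) = 212
Equilibrium: Y = 212 + 0.66Y + 157.92
0.34Y = 369.92, so Y = 369.92/0.34 = 1088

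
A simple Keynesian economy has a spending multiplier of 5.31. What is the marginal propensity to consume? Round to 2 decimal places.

MPC = 0.81

k = 1/(1 − MPC), so 1 − MPC = 1/k = 1/5.31 = 0.1883
MPC = 1 − 0.1883 = 0.81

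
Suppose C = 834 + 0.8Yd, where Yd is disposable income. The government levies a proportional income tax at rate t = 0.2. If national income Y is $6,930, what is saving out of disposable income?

S = 274.8

Yd = (1 − 0.2)(6930) = 0.8(6930) = 5544
C = 834 + 0.8(5544) = 834 + 4435.2 = 5269.2
S = Yd − C = 5544 − 5269.2 = 274.8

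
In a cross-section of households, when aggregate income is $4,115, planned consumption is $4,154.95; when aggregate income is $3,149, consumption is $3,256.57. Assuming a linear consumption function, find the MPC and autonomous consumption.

MPC = 0.93; a = 328

MPC = ΔC/ΔY = (4154.95 − 3256.57)/(4115 − 3149) = 898.38/966 = 0.93
a = C − MPC·Y = 3256.57 − 0.93(3149) = 3256.57 − 2928.57 = 328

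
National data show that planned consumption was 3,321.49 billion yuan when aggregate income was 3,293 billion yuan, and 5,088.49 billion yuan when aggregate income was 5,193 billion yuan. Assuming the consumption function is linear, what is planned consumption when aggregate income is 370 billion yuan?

C = 603.1

MPC = (5088.49 − 3321.49)/(5193 − 3293) = 1767/1900 = 0.93
a = 3321.49 − 0.93(3293) = 3321.49 − 3062.49 = 259
C = 259 + 0.93(370) = 259 + 344.1 = 603.1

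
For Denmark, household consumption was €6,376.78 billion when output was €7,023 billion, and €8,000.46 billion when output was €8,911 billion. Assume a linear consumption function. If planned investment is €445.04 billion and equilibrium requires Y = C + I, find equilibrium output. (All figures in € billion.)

Y = 5586

MPC = (8000.46 − 6376.78)/(8911 − 7023) = 1623.68/1888 = 0.86
a = 6376.78 − 0.86(7023) = 337
Equilibrium: Y = 337 + 0.86Y + 445.04
0.14Y = 782.04, so Y = 782.04/0.14 = 5586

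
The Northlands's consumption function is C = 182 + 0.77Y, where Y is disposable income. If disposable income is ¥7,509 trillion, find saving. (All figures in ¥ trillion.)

S = 1545.07

C = 182 + 0.77(7509) = 182 + 5781.93 = 5963.93
S = Y − C = 7509 − 5963.93 = 1545.07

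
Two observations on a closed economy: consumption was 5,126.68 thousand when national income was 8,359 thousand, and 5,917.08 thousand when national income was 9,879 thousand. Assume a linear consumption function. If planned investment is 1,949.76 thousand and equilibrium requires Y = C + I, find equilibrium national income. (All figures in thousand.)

MPC = (5917.08 − 5126.68)/(9879 − 8359) = 790.4/1520 = 0.52
a = 5126.68 − 0.52(8359) = 780
Equilibrium: Y = 780 + 0.52Y + 1949.76
0.48Y = 2729.76, so Y = 2729.76/0.48 = 5687

Y = 5687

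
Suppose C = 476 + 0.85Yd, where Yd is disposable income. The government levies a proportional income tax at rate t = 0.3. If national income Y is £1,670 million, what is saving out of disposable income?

S = -300.65

Yd = (1 − 0.3)(1670) = 0.7(1670) = 1169
C = 476 + 0.85(1169) = 476 + 993.65 = 1469.65
S = Yd − C = 1169 − 1469.65 = -300.65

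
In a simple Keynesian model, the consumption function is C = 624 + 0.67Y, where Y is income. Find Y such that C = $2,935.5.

Y = 3450

624 + 0.67Y = 2935.5
0.67Y = 2311.5, so Y = 2311.5/0.67 = 3450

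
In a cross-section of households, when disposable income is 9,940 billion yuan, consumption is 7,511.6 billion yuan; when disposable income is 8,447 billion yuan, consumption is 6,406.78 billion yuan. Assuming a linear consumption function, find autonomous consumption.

MPC = ΔC/ΔY = (7511.6 − 6406.78)/(9940 − 8447) = 1104.82/1493 = 0.74
a = C − MPC·Y = 6406.78 − 0.74(8447) = 6406.78 − 6250.78 = 156

a = 156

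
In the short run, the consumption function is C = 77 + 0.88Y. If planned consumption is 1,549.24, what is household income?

Y = 1673

77 + 0.88Y = 1549.24
0.88Y = 1472.24, so Y = 1472.24/0.88 = 1673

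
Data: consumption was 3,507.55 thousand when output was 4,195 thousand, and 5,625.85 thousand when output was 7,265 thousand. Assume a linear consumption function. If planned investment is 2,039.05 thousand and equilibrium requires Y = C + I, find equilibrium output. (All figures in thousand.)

MPC = (5625.85 − 3507.55)/(7265 − 4195) = 2118.3/3070 = 0.69
a = 3507.55 − 0.69(4195) = 613
Equilibrium: Y = 613 + 0.69Y + 2039.05
0.31Y = 2652.05, so Y = 2652.05/0.31 = 8555

Y = 8555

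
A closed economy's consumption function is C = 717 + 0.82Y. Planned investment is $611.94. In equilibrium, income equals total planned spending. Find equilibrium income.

Y = 7383

Y = C + I = 717 + 0.82Y + 611.94
Y − 0.82Y = 1328.94
0.18Y = 1328.94, so Y = 1328.94/0.18 = 7383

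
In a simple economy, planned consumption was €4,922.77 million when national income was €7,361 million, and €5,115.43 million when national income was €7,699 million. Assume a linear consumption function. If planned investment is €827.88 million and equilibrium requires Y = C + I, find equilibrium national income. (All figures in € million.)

Y = 3616

MPC = (5115.43 − 4922.77)/(7699 − 7361) = 192.66/338 = 0.57
a = 4922.77 − 0.57(7361) = 727
Equilibrium: Y = 727 + 0.57Y + 827.88
0.43Y = 1554.88, so Y = 1554.88/0.43 = 3616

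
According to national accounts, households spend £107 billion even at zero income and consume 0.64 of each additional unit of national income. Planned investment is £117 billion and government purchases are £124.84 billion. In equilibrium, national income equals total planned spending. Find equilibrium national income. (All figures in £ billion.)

Y = C + I + G = 107 + 0.64Y + 117 + 124.84
Y − 0.64Y = 348.84
0.36Y = 348.84, so Y = 348.84/0.36 = 969

Y = 969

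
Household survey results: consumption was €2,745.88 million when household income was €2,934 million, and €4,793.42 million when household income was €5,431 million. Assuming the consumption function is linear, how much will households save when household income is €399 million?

S = -268.18

MPC = (4793.42 − 2745.88)/(5431 − 2934) = 2047.54/2497 = 0.82
a = 2745.88 − 0.82(2934) = 2745.88 − 2405.88 = 340
C = 340 + 0.82(399) = 667.18
S = 399 − 667.18 = -268.18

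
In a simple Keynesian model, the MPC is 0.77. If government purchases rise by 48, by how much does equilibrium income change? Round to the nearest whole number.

ΔY ≈ 209

The multiplier is 1/(1 − MPC) = 1/0.23.
ΔY = 48/0.23 = 208.70 ≈ 209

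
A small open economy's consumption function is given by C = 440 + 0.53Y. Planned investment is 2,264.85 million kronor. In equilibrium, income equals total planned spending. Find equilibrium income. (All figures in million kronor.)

Y = 5755

Y = C + I = 440 + 0.53Y + 2264.85
Y − 0.53Y = 2704.85
0.47Y = 2704.85, so Y = 2704.85/0.47 = 5755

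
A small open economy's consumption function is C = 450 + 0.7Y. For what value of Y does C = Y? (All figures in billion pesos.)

At break-even, C = Y: 450 + 0.7Y = Y
0.3Y = 450, so Y = 450/0.3 = 1500

Y = 1500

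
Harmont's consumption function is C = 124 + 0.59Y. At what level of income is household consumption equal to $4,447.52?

124 + 0.59Y = 4447.52
0.59Y = 4323.52, so Y = 4323.52/0.59 = 7328

Y = 7328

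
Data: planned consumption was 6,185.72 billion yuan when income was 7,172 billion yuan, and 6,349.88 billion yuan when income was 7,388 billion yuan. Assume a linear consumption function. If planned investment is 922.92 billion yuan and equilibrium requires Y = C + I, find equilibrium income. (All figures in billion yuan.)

MPC = (6349.88 − 6185.72)/(7388 − 7172) = 164.16/216 = 0.76
a = 6185.72 − 0.76(7172) = 735
Equilibrium: Y = 735 + 0.76Y + 922.92
0.24Y = 1657.92, so Y = 1657.92/0.24 = 6908

Y = 6908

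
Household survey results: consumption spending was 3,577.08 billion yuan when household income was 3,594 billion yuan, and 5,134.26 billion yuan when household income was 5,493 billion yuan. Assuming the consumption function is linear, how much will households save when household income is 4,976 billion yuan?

S = 265.68

MPC = (5134.26 − 3577.08)/(5493 − 3594) = 1557.18/1899 = 0.82
a = 3577.08 − 0.82(3594) = 3577.08 − 2947.08 = 630
C = 630 + 0.82(4976) = 4710.32
S = 4976 − 4710.32 = 265.68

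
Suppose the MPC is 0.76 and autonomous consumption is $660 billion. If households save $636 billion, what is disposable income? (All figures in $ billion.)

Y = 5400

S = Y − C = -660 + 0.24Y
-660 + 0.24Y = 636, so 0.24Y = 1296 and Y = 5400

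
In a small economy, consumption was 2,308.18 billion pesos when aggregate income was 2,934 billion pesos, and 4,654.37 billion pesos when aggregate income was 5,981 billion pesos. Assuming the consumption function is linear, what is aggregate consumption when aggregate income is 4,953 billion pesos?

MPC = (4654.37 − 2308.18)/(5981 − 2934) = 2346.19/3047 = 0.77
a = 2308.18 − 0.77(2934) = 2308.18 − 2259.18 = 49
C = 49 + 0.77(4953) = 49 + 3813.81 = 3862.81

C = 3862.81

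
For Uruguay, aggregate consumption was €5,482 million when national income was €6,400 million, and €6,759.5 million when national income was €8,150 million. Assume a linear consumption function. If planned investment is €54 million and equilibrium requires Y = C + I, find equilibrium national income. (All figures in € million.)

MPC = (6759.5 − 5482)/(8150 − 6400) = 1277.5/1750 = 0.73
a = 5482 − 0.73(6400) = 810
Equilibrium: Y = 810 + 0.73Y + 54
0.27Y = 864, so Y = 864/0.27 = 3200

Y = 3200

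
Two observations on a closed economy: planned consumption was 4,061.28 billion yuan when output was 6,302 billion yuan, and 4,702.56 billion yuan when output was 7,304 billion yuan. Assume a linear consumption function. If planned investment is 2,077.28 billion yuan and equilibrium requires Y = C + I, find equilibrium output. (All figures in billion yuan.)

Y = 5848

MPC = (4702.56 − 4061.28)/(7304 − 6302) = 641.28/1002 = 0.64
a = 4061.28 − 0.64(6302) = 28
Equilibrium: Y = 28 + 0.64Y + 2077.28
0.36Y = 2105.28, so Y = 2105.28/0.36 = 5848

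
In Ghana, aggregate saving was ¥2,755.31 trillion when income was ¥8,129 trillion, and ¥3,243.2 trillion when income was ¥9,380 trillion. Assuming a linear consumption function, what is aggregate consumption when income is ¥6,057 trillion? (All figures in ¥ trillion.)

C = 4109.77

MPS = ΔS/ΔY = (3243.2 − 2755.31)/(9380 − 8129) = 487.89/1251 = 0.39
MPC = 1 − MPS = 0.61
Autonomous saving = 2755.31 − 0.39(8129) = -415, so a = 415
C = 415 + 0.61(6057) = 415 + 3694.77 = 4109.77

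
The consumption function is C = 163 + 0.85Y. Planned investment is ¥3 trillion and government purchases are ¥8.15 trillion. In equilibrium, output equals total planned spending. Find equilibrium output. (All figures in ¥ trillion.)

Y = 1161

Y = C + I + G = 163 + 0.85Y + 3 + 8.15
Y − 0.85Y = 174.15
0.15Y = 174.15, so Y = 174.15/0.15 = 1161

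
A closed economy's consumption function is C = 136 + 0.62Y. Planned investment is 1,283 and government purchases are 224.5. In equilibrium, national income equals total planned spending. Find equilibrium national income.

Y = C + I + G = 136 + 0.62Y + 1283 + 224.5
Y − 0.62Y = 1643.5
0.38Y = 1643.5, so Y = 1643.5/0.38 = 4325

Y = 4325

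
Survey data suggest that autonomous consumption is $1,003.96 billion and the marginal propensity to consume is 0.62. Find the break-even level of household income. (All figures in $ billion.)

Y = 2642

At break-even, C = Y: 1003.96 + 0.62Y = Y
0.38Y = 1003.96, so Y = 1003.96/0.38 = 2642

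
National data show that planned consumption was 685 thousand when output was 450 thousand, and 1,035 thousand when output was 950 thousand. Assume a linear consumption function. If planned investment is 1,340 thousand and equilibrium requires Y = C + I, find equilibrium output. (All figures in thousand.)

Y = 5700

MPC = (1035 − 685)/(950 − 450) = 350/500 = 0.7
a = 685 − 0.7(450) = 370
Equilibrium: Y = 370 + 0.7Y + 1340
0.3Y = 1710, so Y = 1710/0.3 = 5700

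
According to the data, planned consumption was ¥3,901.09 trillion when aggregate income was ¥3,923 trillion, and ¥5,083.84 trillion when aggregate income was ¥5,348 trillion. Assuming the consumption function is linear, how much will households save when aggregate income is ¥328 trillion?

MPC = (5083.84 − 3901.09)/(5348 − 3923) = 1182.75/1425 = 0.83
a = 3901.09 − 0.83(3923) = 3901.09 − 3256.09 = 645
C = 645 + 0.83(328) = 917.24
S = 328 − 917.24 = -589.24

S = -589.24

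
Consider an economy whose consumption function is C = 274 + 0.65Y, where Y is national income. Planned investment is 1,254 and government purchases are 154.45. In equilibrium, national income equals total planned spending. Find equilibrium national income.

Y = 4807

Y = C + I + G = 274 + 0.65Y + 1254 + 154.45
Y − 0.65Y = 1682.45
0.35Y = 1682.45, so Y = 1682.45/0.35 = 4807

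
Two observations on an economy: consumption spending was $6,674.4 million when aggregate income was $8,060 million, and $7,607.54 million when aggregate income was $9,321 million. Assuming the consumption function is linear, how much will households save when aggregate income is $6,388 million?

MPC = (7607.54 − 6674.4)/(9321 − 8060) = 933.14/1261 = 0.74
a = 6674.4 − 0.74(8060) = 6674.4 − 5964.4 = 710
C = 710 + 0.74(6388) = 5437.12
S = 6388 − 5437.12 = 950.88

S = 950.88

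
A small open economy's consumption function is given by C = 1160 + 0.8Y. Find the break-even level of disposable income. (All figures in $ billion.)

Y = 5800

At break-even, C = Y: 1160 + 0.8Y = Y
0.2Y = 1160, so Y = 1160/0.2 = 5800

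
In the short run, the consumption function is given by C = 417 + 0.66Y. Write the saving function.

S = Y − C = Y − (417 + 0.66Y) = -417 + (1 − 0.66)Y

S = -417 + 0.34Y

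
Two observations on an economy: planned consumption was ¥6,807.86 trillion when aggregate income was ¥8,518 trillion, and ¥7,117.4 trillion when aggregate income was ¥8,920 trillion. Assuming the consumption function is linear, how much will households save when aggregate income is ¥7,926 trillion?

S = 1573.98

MPC = (7117.4 − 6807.86)/(8920 − 8518) = 309.54/402 = 0.77
a = 6807.86 − 0.77(8518) = 6807.86 − 6558.86 = 249
C = 249 + 0.77(7926) = 6352.02
S = 7926 − 6352.02 = 1573.98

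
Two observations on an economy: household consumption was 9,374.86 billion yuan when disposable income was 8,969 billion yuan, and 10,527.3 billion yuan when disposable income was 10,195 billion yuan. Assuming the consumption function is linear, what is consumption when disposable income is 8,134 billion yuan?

MPC = (10527.3 − 9374.86)/(10195 − 8969) = 1152.44/1226 = 0.94
a = 9374.86 − 0.94(8969) = 9374.86 − 8430.86 = 944
C = 944 + 0.94(8134) = 944 + 7645.96 = 8589.96

C = 8589.96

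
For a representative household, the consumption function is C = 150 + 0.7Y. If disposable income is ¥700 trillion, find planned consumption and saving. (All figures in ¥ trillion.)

C = 150 + 0.7(700) = 150 + 490 = 640
S = Y − C = 700 − 640 = 60

C = 640; S = 60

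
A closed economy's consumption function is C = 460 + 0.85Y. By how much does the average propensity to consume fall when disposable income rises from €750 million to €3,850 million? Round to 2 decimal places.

ΔAPC = 0.49

At Y = 750: C = 460 + 0.85(750) = 1097.5, APC = 1097.5/750 = 1.463
At Y = 3850: C = 3732.5, APC = 3732.5/3850 = 0.969
Fall in APC = 1.463 − 0.969 = 0.494 ≈ 0.49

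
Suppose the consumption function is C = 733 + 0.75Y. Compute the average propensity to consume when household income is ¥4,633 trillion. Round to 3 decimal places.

C = 733 + 0.75(4633) = 4207.75
APC = C/Y = 4207.75/4633 = 0.908

APC = 0.908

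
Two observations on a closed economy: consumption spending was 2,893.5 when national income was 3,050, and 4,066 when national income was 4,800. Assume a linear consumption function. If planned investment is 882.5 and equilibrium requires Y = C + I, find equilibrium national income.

MPC = (4066 − 2893.5)/(4800 − 3050) = 1172.5/1750 = 0.67
a = 2893.5 − 0.67(3050) = 850
Equilibrium: Y = 850 + 0.67Y + 882.5
0.33Y = 1732.5, so Y = 1732.5/0.33 = 5250

Y = 5250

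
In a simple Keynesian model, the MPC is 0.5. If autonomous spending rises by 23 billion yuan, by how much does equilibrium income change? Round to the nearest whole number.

ΔY ≈ 46

The multiplier is 1/(1 − MPC) = 1/0.5.
ΔY = 23/0.5 = 46.00 ≈ 46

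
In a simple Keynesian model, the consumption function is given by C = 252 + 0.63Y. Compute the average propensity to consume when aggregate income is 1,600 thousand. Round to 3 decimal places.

C = 252 + 0.63(1600) = 1260
APC = C/Y = 1260/1600 = 0.788

APC = 0.788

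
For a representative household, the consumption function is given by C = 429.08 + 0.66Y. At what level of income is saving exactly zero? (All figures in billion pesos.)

Y = 1262

At break-even, C = Y: 429.08 + 0.66Y = Y
0.34Y = 429.08, so Y = 429.08/0.34 = 1262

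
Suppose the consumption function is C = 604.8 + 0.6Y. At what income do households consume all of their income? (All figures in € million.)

Y = 1512

At break-even, C = Y: 604.8 + 0.6Y = Y
0.4Y = 604.8, so Y = 604.8/0.4 = 1512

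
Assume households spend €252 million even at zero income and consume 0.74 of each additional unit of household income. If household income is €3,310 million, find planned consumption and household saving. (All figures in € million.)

C = 252 + 0.74(3310) = 252 + 2449.4 = 2701.4
S = Y − C = 3310 − 2701.4 = 608.6

C = 2701.4; S = 608.6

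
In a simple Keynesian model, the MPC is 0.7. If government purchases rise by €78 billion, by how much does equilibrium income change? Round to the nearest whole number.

ΔY ≈ 260

The multiplier is 1/(1 − MPC) = 1/0.3.
ΔY = 78/0.3 = 260.00 ≈ 260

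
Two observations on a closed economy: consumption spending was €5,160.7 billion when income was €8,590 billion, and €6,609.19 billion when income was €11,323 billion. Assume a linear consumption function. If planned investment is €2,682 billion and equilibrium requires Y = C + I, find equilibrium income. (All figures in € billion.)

Y = 7000

MPC = (6609.19 − 5160.7)/(11323 − 8590) = 1448.49/2733 = 0.53
a = 5160.7 − 0.53(8590) = 608
Equilibrium: Y = 608 + 0.53Y + 2682
0.47Y = 3290, so Y = 3290/0.47 = 7000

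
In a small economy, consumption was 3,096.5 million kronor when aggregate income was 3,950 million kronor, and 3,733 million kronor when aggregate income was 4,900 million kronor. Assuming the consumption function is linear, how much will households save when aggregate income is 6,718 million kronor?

S = 1766.94

MPC = (3733 − 3096.5)/(4900 − 3950) = 636.5/950 = 0.67
a = 3096.5 − 0.67(3950) = 3096.5 − 2646.5 = 450
C = 450 + 0.67(6718) = 4951.06
S = 6718 − 4951.06 = 1766.94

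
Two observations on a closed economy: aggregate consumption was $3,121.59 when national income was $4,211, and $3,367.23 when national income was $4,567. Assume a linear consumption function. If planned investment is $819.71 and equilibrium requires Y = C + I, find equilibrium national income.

Y = 3341

MPC = (3367.23 − 3121.59)/(4567 − 4211) = 245.64/356 = 0.69
a = 3121.59 − 0.69(4211) = 216
Equilibrium: Y = 216 + 0.69Y + 819.71
0.31Y = 1035.71, so Y = 1035.71/0.31 = 3341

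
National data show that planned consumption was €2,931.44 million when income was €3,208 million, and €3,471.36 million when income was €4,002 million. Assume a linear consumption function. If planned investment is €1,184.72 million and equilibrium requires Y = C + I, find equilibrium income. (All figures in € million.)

MPC = (3471.36 − 2931.44)/(4002 − 3208) = 539.92/794 = 0.68
a = 2931.44 − 0.68(3208) = 750
Equilibrium: Y = 750 + 0.68Y + 1184.72
0.32Y = 1934.72, so Y = 1934.72/0.32 = 6046

Y = 6046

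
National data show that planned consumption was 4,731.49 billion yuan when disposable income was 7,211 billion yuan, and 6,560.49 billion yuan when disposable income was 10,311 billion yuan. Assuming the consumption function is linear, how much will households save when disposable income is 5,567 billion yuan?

S = 1805.47

MPC = (6560.49 − 4731.49)/(10311 − 7211) = 1829/3100 = 0.59
a = 4731.49 − 0.59(7211) = 4731.49 − 4254.49 = 477
C = 477 + 0.59(5567) = 3761.53
S = 5567 − 3761.53 = 1805.47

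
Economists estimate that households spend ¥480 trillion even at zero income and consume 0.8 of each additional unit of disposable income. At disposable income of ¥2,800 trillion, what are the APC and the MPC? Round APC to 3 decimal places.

MPC = 0.8 (the slope of the consumption function)
C = 480 + 0.8(2800) = 2720, so APC = 2720/2800 = 0.971

APC = 0.971; MPC = 0.8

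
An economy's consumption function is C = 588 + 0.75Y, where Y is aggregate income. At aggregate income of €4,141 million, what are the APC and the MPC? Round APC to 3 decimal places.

APC = 0.892; MPC = 0.75

MPC = 0.75 (the slope of the consumption function)
C = 588 + 0.75(4141) = 3693.75, so APC = 3693.75/4141 = 0.892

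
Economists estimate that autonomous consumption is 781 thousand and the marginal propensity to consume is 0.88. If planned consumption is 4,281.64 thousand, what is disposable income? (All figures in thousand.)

Y = 3978

781 + 0.88Y = 4281.64
0.88Y = 3500.64, so Y = 3500.64/0.88 = 3978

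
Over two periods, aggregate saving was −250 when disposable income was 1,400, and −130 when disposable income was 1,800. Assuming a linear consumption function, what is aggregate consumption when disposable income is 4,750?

C = 3995

MPS = ΔS/ΔY = (-130 − (-250))/(1800 − 1400) = 120/400 = 0.3
MPC = 1 − MPS = 0.7
Autonomous saving = -250 − 0.3(1400) = -670, so a = 670
C = 670 + 0.7(4750) = 670 + 3325 = 3995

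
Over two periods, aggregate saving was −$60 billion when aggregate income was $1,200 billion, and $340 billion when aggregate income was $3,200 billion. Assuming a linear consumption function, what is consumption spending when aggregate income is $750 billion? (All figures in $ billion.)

MPS = ΔS/ΔY = (340 − (-60))/(3200 − 1200) = 400/2000 = 0.2
MPC = 1 − MPS = 0.8
Autonomous saving = -60 − 0.2(1200) = -300, so a = 300
C = 300 + 0.8(750) = 300 + 600 = 900

C = 900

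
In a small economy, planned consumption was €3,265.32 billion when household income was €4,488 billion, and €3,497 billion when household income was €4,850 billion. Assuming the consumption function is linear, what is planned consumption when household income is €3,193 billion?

MPC = (3497 − 3265.32)/(4850 − 4488) = 231.68/362 = 0.64
a = 3265.32 − 0.64(4488) = 3265.32 − 2872.32 = 393
C = 393 + 0.64(3193) = 393 + 2043.52 = 2436.52

C = 2436.52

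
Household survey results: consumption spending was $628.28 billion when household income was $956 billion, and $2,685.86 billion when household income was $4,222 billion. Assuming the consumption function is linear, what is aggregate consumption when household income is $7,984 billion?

C = 5055.92

MPC = (2685.86 − 628.28)/(4222 − 956) = 2057.58/3266 = 0.63
a = 628.28 − 0.63(956) = 628.28 − 602.28 = 26
C = 26 + 0.63(7984) = 26 + 5029.92 = 5055.92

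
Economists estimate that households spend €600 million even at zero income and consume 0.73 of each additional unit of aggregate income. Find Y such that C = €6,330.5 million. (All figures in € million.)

600 + 0.73Y = 6330.5
0.73Y = 5730.5, so Y = 5730.5/0.73 = 7850

Y = 7850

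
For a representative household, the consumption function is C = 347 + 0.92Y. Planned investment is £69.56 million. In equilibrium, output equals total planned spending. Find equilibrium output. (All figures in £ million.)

Y = C + I = 347 + 0.92Y + 69.56
Y − 0.92Y = 416.56
0.08Y = 416.56, so Y = 416.56/0.08 = 5207

Y = 5207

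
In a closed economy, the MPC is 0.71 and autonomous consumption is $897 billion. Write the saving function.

S = -897 + 0.29Y

S = Y − C = Y − (897 + 0.71Y) = -897 + (1 − 0.71)Y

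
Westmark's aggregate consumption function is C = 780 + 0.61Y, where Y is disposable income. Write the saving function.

S = Y − C = Y − (780 + 0.61Y) = -780 + (1 − 0.61)Y

S = -780 + 0.39Y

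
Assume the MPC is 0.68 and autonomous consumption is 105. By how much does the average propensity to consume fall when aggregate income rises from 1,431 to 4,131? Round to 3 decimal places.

ΔAPC = 0.048

At Y = 1431: C = 105 + 0.68(1431) = 1078.08, APC = 1078.08/1431 = 0.7534
At Y = 4131: C = 2914.08, APC = 2914.08/4131 = 0.7054
Fall in APC = 0.7534 − 0.7054 = 0.048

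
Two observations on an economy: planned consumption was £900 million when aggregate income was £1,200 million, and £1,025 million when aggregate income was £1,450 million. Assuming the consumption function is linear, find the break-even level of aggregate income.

Y = 600

MPC = (1025 − 900)/(1450 − 1200) = 125/250 = 0.5
a = 900 − 0.5(1200) = 900 − 600 = 300
Break-even: Y = a/(1−MPC) = 300/0.5 = 600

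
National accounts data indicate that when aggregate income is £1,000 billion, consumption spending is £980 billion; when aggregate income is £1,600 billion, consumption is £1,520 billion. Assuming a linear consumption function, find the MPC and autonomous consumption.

MPC = 0.9; a = 80

MPC = ΔC/ΔY = (1520 − 980)/(1600 − 1000) = 540/600 = 0.9
a = C − MPC·Y = 980 − 0.9(1000) = 980 − 900 = 80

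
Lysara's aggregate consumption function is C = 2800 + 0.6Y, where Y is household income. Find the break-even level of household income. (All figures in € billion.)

At break-even, C = Y: 2800 + 0.6Y = Y
0.4Y = 2800, so Y = 2800/0.4 = 7000

Y = 7000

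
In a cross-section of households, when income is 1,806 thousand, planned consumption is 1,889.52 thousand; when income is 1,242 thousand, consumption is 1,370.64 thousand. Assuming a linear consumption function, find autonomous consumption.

MPC = ΔC/ΔY = (1889.52 − 1370.64)/(1806 − 1242) = 518.88/564 = 0.92
a = C − MPC·Y = 1370.64 − 0.92(1242) = 1370.64 − 1142.64 = 228

a = 228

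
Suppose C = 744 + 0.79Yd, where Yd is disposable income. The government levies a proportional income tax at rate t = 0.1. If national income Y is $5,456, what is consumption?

C = 4623.216

Yd = (1 − 0.1)(5456) = 0.9(5456) = 4910.4
C = 744 + 0.79(4910.4) = 744 + 3879.216 = 4623.216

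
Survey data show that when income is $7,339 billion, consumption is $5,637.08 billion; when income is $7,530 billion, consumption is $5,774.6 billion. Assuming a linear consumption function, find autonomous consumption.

MPC = ΔC/ΔY = (5774.6 − 5637.08)/(7530 − 7339) = 137.52/191 = 0.72
a = C − MPC·Y = 5637.08 − 0.72(7339) = 5637.08 − 5284.08 = 353

a = 353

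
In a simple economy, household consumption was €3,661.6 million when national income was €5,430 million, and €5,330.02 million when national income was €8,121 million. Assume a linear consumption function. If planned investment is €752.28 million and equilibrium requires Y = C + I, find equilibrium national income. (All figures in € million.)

MPC = (5330.02 − 3661.6)/(8121 − 5430) = 1668.42/2691 = 0.62
a = 3661.6 − 0.62(5430) = 295
Equilibrium: Y = 295 + 0.62Y + 752.28
0.38Y = 1047.28, so Y = 1047.28/0.38 = 2756

Y = 2756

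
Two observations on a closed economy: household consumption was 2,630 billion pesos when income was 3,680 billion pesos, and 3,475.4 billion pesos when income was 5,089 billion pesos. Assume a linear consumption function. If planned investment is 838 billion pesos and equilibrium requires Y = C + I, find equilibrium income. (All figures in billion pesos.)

Y = 3150

MPC = (3475.4 − 2630)/(5089 − 3680) = 845.4/1409 = 0.6
a = 2630 − 0.6(3680) = 422
Equilibrium: Y = 422 + 0.6Y + 838
0.4Y = 1260, so Y = 1260/0.4 = 3150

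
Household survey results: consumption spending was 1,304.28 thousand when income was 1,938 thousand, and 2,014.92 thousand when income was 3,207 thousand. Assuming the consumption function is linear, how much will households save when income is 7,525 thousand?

MPC = (2014.92 − 1304.28)/(3207 − 1938) = 710.64/1269 = 0.56
a = 1304.28 − 0.56(1938) = 1304.28 − 1085.28 = 219
C = 219 + 0.56(7525) = 4433
S = 7525 − 4433 = 3092

S = 3092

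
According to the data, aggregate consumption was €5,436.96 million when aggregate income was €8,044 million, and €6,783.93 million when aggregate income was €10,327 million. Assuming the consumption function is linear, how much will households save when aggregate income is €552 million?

MPC = (6783.93 − 5436.96)/(10327 − 8044) = 1346.97/2283 = 0.59
a = 5436.96 − 0.59(8044) = 5436.96 − 4745.96 = 691
C = 691 + 0.59(552) = 1016.68
S = 552 − 1016.68 = -464.68

S = -464.68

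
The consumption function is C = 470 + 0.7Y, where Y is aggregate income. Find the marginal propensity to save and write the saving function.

MPS = 1 − MPC = 1 − 0.7 = 0.3
S = Y − C = -470 + 0.3Y

MPS = 0.3; S = -470 + 0.3Y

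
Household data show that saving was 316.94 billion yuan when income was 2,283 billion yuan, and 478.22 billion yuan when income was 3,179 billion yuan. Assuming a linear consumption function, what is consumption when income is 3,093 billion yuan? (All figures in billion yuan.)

C = 2630.26

MPS = ΔS/ΔY = (478.22 − 316.94)/(3179 − 2283) = 161.28/896 = 0.18
MPC = 1 − MPS = 0.82
Autonomous saving = 316.94 − 0.18(2283) = -94, so a = 94
C = 94 + 0.82(3093) = 94 + 2536.26 = 2630.26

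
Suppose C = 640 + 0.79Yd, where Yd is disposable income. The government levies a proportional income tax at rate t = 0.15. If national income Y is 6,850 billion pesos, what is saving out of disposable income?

Yd = (1 − 0.15)(6850) = 0.85(6850) = 5822.5
C = 640 + 0.79(5822.5) = 640 + 4599.775 = 5239.775
S = Yd − C = 5822.5 − 5239.775 = 582.725

S = 582.725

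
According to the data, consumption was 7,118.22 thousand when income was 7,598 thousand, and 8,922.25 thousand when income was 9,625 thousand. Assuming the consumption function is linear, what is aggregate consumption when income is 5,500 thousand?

MPC = (8922.25 − 7118.22)/(9625 − 7598) = 1804.03/2027 = 0.89
a = 7118.22 − 0.89(7598) = 7118.22 − 6762.22 = 356
C = 356 + 0.89(5500) = 356 + 4895 = 5251

C = 5251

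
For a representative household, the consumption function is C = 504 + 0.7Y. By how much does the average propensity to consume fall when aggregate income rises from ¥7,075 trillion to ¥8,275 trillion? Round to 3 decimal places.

ΔAPC = 0.010

At Y = 7075: C = 504 + 0.7(7075) = 5456.5, APC = 5456.5/7075 = 0.7712
At Y = 8275: C = 6296.5, APC = 6296.5/8275 = 0.7609
Fall in APC = 0.7712 − 0.7609 = 0.0103 ≈ 0.010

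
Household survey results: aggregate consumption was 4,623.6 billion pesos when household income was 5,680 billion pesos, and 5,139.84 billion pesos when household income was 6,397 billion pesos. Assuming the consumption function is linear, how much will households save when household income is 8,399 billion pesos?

S = 1817.72

MPC = (5139.84 − 4623.6)/(6397 − 5680) = 516.24/717 = 0.72
a = 4623.6 − 0.72(5680) = 4623.6 − 4089.6 = 534
C = 534 + 0.72(8399) = 6581.28
S = 8399 − 6581.28 = 1817.72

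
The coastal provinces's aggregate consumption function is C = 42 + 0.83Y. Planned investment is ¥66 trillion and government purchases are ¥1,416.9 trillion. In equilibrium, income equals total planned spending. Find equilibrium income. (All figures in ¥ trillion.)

Y = C + I + G = 42 + 0.83Y + 66 + 1416.9
Y − 0.83Y = 1524.9
0.17Y = 1524.9, so Y = 1524.9/0.17 = 8970

Y = 8970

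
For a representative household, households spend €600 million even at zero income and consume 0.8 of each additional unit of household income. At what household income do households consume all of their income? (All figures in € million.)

At break-even, C = Y: 600 + 0.8Y = Y
0.2Y = 600, so Y = 600/0.2 = 3000

Y = 3000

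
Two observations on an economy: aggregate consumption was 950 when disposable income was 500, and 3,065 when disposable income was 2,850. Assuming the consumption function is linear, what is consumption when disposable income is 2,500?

C = 2750

MPC = (3065 − 950)/(2850 − 500) = 2115/2350 = 0.9
a = 950 − 0.9(500) = 950 − 450 = 500
C = 500 + 0.9(2500) = 500 + 2250 = 2750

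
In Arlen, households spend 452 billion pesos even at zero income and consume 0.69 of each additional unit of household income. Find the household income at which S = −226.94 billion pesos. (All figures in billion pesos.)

S = Y − C = -452 + 0.31Y
-452 + 0.31Y = -226.94, so 0.31Y = 225.06 and Y = 726

Y = 726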